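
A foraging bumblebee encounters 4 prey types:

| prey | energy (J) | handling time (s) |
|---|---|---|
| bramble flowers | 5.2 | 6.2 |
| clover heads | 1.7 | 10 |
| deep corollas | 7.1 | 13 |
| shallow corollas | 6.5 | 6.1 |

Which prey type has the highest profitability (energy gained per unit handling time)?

shallow corollas

Profitability E/h (J/s): bramble flowers = 5.2/6.2 = 0.839, clover heads = 1.7/10 = 0.17, deep corollas = 7.1/13 = 0.546, shallow corollas = 6.5/6.1 = 1.07.
Ranked: shallow corollas > bramble flowers > deep corollas > clover heads.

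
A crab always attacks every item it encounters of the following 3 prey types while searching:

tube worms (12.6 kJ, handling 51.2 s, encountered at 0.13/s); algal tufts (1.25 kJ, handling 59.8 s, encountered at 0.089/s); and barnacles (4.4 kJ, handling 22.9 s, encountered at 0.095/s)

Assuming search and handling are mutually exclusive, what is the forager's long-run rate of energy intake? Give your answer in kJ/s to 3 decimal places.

R = (0.13×12.6 + 0.089×1.25 + 0.095×4.4) / (1 + 0.13×51.2 + 0.089×59.8 + 0.095×22.9) = 2.167/15.15 = 0.143 kJ/s.

0.143 kJ/s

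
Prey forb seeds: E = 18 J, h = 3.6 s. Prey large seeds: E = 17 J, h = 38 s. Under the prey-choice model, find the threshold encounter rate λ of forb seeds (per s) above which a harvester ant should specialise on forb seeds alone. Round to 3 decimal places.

At the threshold, the rate on forb seeds alone equals the profitability of large seeds: λ·18/(1 + λ·3.6) = 17/38 = 0.4474.
Rearranging, λ(18 − 0.4474×3.6) = 0.4474, so λ = 0.4474/16.39 = 0.0273 per s.

0.027 per s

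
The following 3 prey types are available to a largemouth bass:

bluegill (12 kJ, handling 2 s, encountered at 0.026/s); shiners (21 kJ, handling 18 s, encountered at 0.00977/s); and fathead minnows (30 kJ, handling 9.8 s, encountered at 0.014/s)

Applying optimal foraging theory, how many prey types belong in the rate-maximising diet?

3

Rank by E/h (kJ/s): bluegill 6, fathead minnows 3.06, shiners 1.17. Include each in turn until the next type's E/h falls below the running intake rate.
Rate on top 1: 0.2966. fathead minnows: 3.06 > 0.2966 → include.
Rate on top 2: 0.6155. shiners: 1.17 > 0.6155 → include.
Optimal diet: bluegill, fathead minnows, shiners — 3 of 3 types.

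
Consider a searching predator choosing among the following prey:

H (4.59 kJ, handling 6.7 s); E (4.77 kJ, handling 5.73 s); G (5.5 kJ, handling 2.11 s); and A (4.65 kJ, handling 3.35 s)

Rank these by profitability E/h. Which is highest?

In descending order of E/h:
G: 5.5/2.11 = 2.61 kJ/s
A: 4.65/3.35 = 1.39 kJ/s
E: 4.77/5.73 = 0.832 kJ/s
H: 4.59/6.7 = 0.685 kJ/s

G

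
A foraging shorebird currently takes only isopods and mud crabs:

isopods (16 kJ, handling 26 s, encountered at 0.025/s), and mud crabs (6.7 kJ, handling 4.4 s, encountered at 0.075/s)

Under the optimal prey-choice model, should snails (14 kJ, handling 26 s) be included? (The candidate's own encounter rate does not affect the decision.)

Yes

Current rate: (0.025×16 + 0.075×6.7)/(1 + 0.025×26 + 0.075×4.4) = 0.4558 kJ/s.
snails: E/h = 14/26 = 0.5385 kJ/s.
0.5385 > 0.4558, so adding snails raises the average — include it.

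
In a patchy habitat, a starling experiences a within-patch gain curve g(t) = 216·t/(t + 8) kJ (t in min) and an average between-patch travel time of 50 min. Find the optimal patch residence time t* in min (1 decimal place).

Maximise g(t)/(T+t): set derivative to zero → g'(t)(T+t) = g(t).
g'(t) = 216·8/(t + 8)². Setting 216·8/(t+8)² = 216t/[(t+8)(50+t)] gives 8(50+t) = t(t+8), so t² = 8×50 = 400.
t* = √400 = 20 min.

20.0 min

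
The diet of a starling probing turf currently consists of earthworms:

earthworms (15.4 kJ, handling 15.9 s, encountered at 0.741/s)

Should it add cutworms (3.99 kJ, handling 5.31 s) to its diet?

On earthworms alone, R = ΣλE/(1+Σλh) = 11.41/12.78 = 0.8928 kJ/s.
cutworms: E/h = 3.99/5.31 = 0.7514 kJ/s.
0.7514 < 0.8928, so adding cutworms would lower the average — exclude it.

No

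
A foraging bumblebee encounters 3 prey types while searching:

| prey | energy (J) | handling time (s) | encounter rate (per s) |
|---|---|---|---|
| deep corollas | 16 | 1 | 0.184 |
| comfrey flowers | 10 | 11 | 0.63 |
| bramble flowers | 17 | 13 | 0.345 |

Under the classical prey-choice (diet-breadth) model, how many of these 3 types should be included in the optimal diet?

Rank by E/h (J/s): deep corollas 16, bramble flowers 1.31, comfrey flowers 0.909. Include each in turn until the next type's E/h falls below the running intake rate.
Rate on top 1: 2.486. bramble flowers: 1.31 < 2.486 → exclude; stop.
Optimal diet: deep corollas — 1 of 3 types.

1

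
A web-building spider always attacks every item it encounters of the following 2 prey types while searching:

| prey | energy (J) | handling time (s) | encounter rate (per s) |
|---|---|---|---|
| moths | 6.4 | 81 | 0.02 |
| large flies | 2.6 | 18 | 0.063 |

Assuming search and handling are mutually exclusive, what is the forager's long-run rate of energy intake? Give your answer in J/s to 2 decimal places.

0.08 J/s

R = (0.02×6.4 + 0.063×2.6) / (1 + 0.02×81 + 0.063×18) = 0.2918/3.754 = 0.07773 J/s.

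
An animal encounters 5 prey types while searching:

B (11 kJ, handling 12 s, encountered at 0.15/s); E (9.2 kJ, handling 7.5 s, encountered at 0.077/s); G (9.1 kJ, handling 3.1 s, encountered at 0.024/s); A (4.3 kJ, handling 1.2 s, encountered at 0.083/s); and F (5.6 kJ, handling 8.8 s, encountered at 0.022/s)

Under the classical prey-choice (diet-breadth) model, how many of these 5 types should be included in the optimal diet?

4

E/h in descending order: A 3.58, G 2.94, E 1.23, B 0.917, F 0.636 kJ/s. The optimal diet is the largest prefix of this list for which every included type satisfies E_i/h_i > R on the types above it.
Rate on top 1: 0.3246. G: 2.94 > 0.3246 → include.
Rate on top 2: 0.49. E: 1.23 > 0.49 → include.
Rate on top 3: 0.7329. B: 0.917 > 0.7329 → include.
Rate on top 4: 0.826. F: 0.636 < 0.826 → exclude; stop.
Optimal diet: A, G, E, B — 4 of 5 types.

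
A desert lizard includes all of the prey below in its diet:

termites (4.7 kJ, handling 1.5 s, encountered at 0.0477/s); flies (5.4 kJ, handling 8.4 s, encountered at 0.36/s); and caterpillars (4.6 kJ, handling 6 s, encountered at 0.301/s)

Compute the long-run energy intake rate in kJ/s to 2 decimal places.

Energy encountered per unit search time: 0.0477×4.7 + 0.36×5.4 + 0.301×4.6 = 3.553 kJ/s.
Handling time per unit search time: 0.0477×1.5 + 0.36×8.4 + 0.301×6 = 4.902.
Rate = 3.553/(1 + 4.902) = 0.602 kJ/s.

0.60 kJ/s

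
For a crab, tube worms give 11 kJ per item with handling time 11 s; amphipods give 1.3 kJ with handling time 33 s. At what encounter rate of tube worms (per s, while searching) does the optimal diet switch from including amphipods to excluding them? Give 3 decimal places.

0.004 per s

The zero-one rule: include amphipods iff E₂/h₂ > λE₁/(1+λh₁). Equality gives the switch point.
λE₁h₂ = E₂ + λE₂h₁ ⇒ λ = E₂/(E₁h₂ − E₂h₁) = 1.3/(363 − 14.3) = 0.003728 per s.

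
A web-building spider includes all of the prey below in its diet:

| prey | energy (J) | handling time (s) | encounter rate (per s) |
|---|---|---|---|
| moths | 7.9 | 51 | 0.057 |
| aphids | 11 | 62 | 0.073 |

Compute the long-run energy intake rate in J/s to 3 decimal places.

R = (0.057×7.9 + 0.073×11) / (1 + 0.057×51 + 0.073×62) = 1.253/8.433 = 0.1486 J/s.

0.149 J/s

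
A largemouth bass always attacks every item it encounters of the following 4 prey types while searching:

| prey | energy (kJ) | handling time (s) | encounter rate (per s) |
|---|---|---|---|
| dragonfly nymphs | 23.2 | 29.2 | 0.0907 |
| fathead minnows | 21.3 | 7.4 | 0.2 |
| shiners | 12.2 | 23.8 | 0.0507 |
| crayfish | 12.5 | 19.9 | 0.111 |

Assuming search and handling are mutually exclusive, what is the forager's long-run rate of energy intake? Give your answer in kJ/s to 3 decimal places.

R = (0.0907×23.2 + 0.2×21.3 + 0.0507×12.2 + 0.111×12.5) / (1 + 0.0907×29.2 + 0.2×7.4 + 0.0507×23.8 + 0.111×19.9) = 8.37/8.544 = 0.9797 kJ/s.

0.980 kJ/s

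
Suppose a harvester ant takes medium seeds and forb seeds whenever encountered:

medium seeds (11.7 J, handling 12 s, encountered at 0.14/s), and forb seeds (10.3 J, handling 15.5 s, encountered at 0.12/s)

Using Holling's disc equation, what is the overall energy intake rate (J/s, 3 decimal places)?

0.633 J/s

R = (0.14×11.7 + 0.12×10.3) / (1 + 0.14×12 + 0.12×15.5) = 2.874/4.54 = 0.633 J/s.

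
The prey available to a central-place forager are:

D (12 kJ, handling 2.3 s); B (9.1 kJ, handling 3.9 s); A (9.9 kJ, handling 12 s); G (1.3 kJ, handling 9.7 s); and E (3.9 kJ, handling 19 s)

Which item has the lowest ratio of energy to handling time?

In descending order of E/h:
D: 12/2.3 = 5.22 kJ/s
B: 9.1/3.9 = 2.33 kJ/s
A: 9.9/12 = 0.825 kJ/s
E: 3.9/19 = 0.205 kJ/s
G: 1.3/9.7 = 0.134 kJ/s

G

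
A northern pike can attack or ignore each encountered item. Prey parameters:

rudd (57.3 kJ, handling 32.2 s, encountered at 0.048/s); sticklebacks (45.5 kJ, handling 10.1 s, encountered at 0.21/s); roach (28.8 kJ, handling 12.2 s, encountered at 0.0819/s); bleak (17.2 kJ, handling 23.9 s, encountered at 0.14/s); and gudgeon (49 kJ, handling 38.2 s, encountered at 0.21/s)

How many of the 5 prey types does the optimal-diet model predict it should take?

1

Profitabilities (E/h, kJ/s): sticklebacks 4.5, roach 2.36, rudd 1.78, gudgeon 1.28, bleak 0.72. Add prey in this order while the next type's profitability exceeds the intake rate on those already taken.
Rate on top 1: 3.062. roach: 2.36 < 3.062 → exclude; stop.
Optimal diet: sticklebacks — 1 of 5 types.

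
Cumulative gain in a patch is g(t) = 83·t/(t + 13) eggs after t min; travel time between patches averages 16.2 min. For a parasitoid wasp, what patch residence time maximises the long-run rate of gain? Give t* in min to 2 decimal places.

Maximise g(t)/(T+t): set derivative to zero → g'(t)(T+t) = g(t).
g'(t) = 83·13/(t + 13)². Setting 83·13/(t+13)² = 83t/[(t+13)(16.2+t)] gives 13(16.2+t) = t(t+13), so t² = 13×16.2 = 210.6.
t* = √210.6 = 14.51 min.

14.51 min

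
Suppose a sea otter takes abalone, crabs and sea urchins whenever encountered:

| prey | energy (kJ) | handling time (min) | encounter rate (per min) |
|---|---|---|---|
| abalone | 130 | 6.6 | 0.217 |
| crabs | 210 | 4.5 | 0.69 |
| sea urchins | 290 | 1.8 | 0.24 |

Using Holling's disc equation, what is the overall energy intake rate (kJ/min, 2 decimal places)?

40.66 kJ/min

R = Σλ_iE_i / (1 + Σλ_ih_i)
Numerator: 0.217×130 + 0.69×210 + 0.24×290 = 242.7
Denominator: 1 + 0.217×6.6 + 0.69×4.5 + 0.24×1.8 = 5.969
R = 242.7/5.969 = 40.66 kJ/min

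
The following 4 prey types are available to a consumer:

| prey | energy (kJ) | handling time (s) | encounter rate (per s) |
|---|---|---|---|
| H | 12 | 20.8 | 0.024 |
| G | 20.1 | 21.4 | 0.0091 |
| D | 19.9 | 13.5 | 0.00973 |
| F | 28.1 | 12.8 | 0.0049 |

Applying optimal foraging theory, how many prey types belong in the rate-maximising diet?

Rank by E/h (kJ/s): F 2.2, D 1.47, G 0.939, H 0.577. Include each in turn until the next type's E/h falls below the running intake rate.
Rate on top 1: 0.1296. D: 1.47 > 0.1296 → include.
Rate on top 2: 0.2775. G: 0.939 > 0.2775 → include.
Rate on top 3: 0.3703. H: 0.577 > 0.3703 → include.
Optimal diet: F, D, G, H — 4 of 4 types.

4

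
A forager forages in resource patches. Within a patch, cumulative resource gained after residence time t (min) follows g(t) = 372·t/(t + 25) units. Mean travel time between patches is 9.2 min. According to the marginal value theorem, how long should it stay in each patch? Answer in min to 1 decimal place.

By the marginal value theorem, leave when the instantaneous gain rate g'(t) equals the habitat-wide average g(t)/(T + t).
g'(t) = 372·25/(t + 25)². Setting 372·25/(t+25)² = 372t/[(t+25)(9.2+t)] gives 25(9.2+t) = t(t+25), so t² = 25×9.2 = 230.
t* = √230 = 15.17 min.

15.2 min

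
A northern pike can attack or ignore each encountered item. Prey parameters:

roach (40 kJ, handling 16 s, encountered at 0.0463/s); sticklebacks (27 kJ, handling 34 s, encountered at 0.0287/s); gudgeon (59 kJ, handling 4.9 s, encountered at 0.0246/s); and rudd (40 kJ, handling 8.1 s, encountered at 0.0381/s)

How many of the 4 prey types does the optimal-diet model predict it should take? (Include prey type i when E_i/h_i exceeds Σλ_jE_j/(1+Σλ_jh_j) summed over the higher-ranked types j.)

E/h in descending order: gudgeon 12, rudd 4.94, roach 2.5, sticklebacks 0.794 kJ/s. The optimal diet is the largest prefix of this list for which every included type satisfies E_i/h_i > R on the types above it.
Rate on top 1: 1.295. rudd: 4.94 > 1.295 → include.
Rate on top 2: 2.082. roach: 2.5 > 2.082 → include.
Rate on top 3: 2.225. sticklebacks: 0.794 < 2.225 → exclude; stop.
Optimal diet: gudgeon, rudd, roach — 3 of 4 types.

3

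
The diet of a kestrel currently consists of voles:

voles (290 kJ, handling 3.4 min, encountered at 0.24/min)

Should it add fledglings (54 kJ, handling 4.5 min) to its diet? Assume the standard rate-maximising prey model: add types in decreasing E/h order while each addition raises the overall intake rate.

Current rate: (0.24×290)/(1 + 0.24×3.4) = 38.33 kJ/min.
fledglings: E/h = 54/4.5 = 12 kJ/min.
Since 12 < R, time spent handling fledglings is better spent searching.

No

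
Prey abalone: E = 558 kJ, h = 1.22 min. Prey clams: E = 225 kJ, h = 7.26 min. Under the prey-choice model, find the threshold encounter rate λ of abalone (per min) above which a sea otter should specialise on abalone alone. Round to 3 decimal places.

0.060 per min

At the threshold, the rate on abalone alone equals the profitability of clams: λ·558/(1 + λ·1.22) = 225/7.26 = 30.99.
Rearranging, λ(558 − 30.99×1.22) = 30.99, so λ = 30.99/520.2 = 0.05958 per min.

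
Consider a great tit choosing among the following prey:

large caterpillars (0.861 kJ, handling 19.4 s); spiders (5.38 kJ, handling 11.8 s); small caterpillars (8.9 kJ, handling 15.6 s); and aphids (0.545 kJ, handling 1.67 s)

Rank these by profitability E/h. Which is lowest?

large caterpillars

Profitability E/h (kJ/s): large caterpillars = 0.861/19.4 = 0.0444, spiders = 5.38/11.8 = 0.456, small caterpillars = 8.9/15.6 = 0.571, aphids = 0.545/1.67 = 0.326.
Ranked: small caterpillars > spiders > aphids > large caterpillars.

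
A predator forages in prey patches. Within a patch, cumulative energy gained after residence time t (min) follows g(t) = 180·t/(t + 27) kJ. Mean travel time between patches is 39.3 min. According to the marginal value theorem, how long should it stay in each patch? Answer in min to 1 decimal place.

By the marginal value theorem, leave when the instantaneous gain rate g'(t) equals the habitat-wide average g(t)/(T + t).
g'(t) = 180·27/(t + 27)². Setting 180·27/(t+27)² = 180t/[(t+27)(39.3+t)] gives 27(39.3+t) = t(t+27), so t² = 27×39.3 = 1061.
t* = √1061 = 32.57 min.

32.6 min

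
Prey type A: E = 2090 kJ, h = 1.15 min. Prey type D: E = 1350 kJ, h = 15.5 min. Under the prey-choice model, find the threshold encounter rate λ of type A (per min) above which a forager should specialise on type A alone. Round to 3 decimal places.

Drop type D once their profitability E₂/h₂ falls below the rate achievable on type A alone: E₂/h₂ = λE₁/(1 + λh₁).
Solve for λ: λE₁h₂ = E₂(1 + λh₁) → λ(E₁h₂ − E₂h₁) = E₂ → λ = E₂/(E₁h₂ − E₂h₁).
λ = 1350/(2090×15.5 − 1350×1.15) = 1350/3.084e+04 = 0.04377 per min.

0.044 per min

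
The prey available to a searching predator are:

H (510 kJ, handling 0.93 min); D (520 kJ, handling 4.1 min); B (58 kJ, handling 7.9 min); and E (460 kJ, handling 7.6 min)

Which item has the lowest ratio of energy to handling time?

Profitability E/h (kJ/min): H = 510/0.93 = 548, D = 520/4.1 = 127, B = 58/7.9 = 7.34, E = 460/7.6 = 60.5.
Ranked: H > D > E > B.

B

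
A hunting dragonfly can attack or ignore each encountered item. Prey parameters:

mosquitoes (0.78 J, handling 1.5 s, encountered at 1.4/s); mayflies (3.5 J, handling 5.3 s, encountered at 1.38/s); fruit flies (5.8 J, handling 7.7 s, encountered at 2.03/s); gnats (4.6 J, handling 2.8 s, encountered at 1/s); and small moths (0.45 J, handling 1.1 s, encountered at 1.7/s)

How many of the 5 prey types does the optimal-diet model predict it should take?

1

Profitabilities (E/h, J/s): gnats 1.64, fruit flies 0.753, mayflies 0.66, mosquitoes 0.52, small moths 0.409. Add prey in this order while the next type's profitability exceeds the intake rate on those already taken.
Rate on top 1: 1.211. fruit flies: 0.753 < 1.211 → exclude; stop.
Optimal diet: gnats — 1 of 5 types.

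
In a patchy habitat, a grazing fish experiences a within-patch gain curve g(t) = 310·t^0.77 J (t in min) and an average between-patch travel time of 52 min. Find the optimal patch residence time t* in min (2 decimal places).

174.09 min

Optimal t* satisfies g'(t*) = g(t*)/(T + t*).
g'(t) = 0.77·310·t^-0.23. Setting 0.77·310·t^-0.23 = 310·t^0.77/(52+t) gives 0.77(52+t) = t, so 0.23·t = 0.77×52.
t* = 0.77×52/0.23 = 174.1 min.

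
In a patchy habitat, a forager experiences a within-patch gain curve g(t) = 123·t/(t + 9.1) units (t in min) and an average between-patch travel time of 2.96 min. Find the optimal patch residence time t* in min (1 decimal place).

5.2 min

Optimal t* satisfies g'(t*) = g(t*)/(T + t*).
g'(t) = 123·9.1/(t + 9.1)². Setting 123·9.1/(t+9.1)² = 123t/[(t+9.1)(2.96+t)] gives 9.1(2.96+t) = t(t+9.1), so t² = 9.1×2.96 = 26.94.
t* = √26.94 = 5.19 min.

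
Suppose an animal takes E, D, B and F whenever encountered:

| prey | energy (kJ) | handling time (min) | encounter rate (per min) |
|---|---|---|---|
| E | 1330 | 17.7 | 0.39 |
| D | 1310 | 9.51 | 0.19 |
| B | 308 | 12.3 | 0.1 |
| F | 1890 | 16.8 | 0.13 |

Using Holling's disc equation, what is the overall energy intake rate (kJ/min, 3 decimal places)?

79.557 kJ/min

Energy encountered per unit search time: 0.39×1330 + 0.19×1310 + 0.1×308 + 0.13×1890 = 1044 kJ/min.
Handling time per unit search time: 0.39×17.7 + 0.19×9.51 + 0.1×12.3 + 0.13×16.8 = 12.12.
Rate = 1044/(1 + 12.12) = 79.56 kJ/min.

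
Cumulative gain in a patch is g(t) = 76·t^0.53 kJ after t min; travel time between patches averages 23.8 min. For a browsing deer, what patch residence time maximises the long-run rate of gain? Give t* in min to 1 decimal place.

26.8 min

By the marginal value theorem, leave when the instantaneous gain rate g'(t) equals the habitat-wide average g(t)/(T + t).
g'(t) = 0.53·76·t^-0.47. Setting 0.53·76·t^-0.47 = 76·t^0.53/(23.8+t) gives 0.53(23.8+t) = t, so 0.47·t = 0.53×23.8.
t* = 0.53×23.8/0.47 = 26.84 min.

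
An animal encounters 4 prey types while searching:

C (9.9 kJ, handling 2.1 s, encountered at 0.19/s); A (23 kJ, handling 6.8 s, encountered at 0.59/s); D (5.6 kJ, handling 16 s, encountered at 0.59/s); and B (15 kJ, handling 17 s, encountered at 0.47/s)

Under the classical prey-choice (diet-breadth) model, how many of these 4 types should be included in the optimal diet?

2

Profitabilities (E/h, kJ/s): C 4.71, A 3.38, B 0.882, D 0.35. Add prey in this order while the next type's profitability exceeds the intake rate on those already taken.
Rate on top 1: 1.345. A: 3.38 > 1.345 → include.
Rate on top 2: 2.855. B: 0.882 < 2.855 → exclude; stop.
Optimal diet: C, A — 2 of 4 types.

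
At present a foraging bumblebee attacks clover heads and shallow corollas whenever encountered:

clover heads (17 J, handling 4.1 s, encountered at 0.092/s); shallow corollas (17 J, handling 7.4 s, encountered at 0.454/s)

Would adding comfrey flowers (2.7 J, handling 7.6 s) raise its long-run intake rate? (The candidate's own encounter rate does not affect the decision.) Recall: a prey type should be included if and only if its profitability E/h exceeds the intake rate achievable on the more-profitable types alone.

No

Current rate: (0.092×17 + 0.454×17)/(1 + 0.092×4.1 + 0.454×7.4) = 1.96 J/s.
Profitability of comfrey flowers: 2.7/7.6 = 0.3553 J/s.
0.3553 < 1.96, so adding comfrey flowers would lower the average — exclude it.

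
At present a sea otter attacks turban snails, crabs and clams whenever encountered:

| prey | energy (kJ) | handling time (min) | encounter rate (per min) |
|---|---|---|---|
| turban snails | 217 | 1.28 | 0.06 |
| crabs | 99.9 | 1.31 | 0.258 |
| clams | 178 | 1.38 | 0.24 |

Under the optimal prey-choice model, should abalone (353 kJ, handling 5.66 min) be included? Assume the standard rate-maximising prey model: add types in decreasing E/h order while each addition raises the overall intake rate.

Yes

On turban snails, crabs and clams alone, R = ΣλE/(1+Σλh) = 81.51/1.746 = 46.69 kJ/min.
Profitability of abalone: 353/5.66 = 62.37 kJ/min.
62.37 > 46.69, so adding abalone raises the average — include it.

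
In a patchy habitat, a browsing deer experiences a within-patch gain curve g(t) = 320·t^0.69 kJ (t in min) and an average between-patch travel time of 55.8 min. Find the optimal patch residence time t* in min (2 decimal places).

Optimal t* satisfies g'(t*) = g(t*)/(T + t*).
g'(t) = 0.69·320·t^-0.31. Setting 0.69·320·t^-0.31 = 320·t^0.69/(55.8+t) gives 0.69(55.8+t) = t, so 0.31·t = 0.69×55.8.
t* = 0.69×55.8/0.31 = 124.2 min.

124.20 min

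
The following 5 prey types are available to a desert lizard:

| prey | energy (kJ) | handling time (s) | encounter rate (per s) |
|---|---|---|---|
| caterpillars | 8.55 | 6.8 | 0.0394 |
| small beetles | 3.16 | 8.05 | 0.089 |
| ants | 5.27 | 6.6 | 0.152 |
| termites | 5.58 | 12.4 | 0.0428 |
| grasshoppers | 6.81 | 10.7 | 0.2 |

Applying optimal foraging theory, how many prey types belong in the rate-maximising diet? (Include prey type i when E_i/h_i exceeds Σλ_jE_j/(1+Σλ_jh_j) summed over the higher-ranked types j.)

E/h in descending order: caterpillars 1.26, ants 0.798, grasshoppers 0.636, termites 0.45, small beetles 0.393 kJ/s. The optimal diet is the largest prefix of this list for which every included type satisfies E_i/h_i > R on the types above it.
Rate on top 1: 0.2657. ants: 0.798 > 0.2657 → include.
Rate on top 2: 0.501. grasshoppers: 0.636 > 0.501 → include.
Rate on top 3: 0.5667. termites: 0.45 < 0.5667 → exclude; stop.
Optimal diet: caterpillars, ants, grasshoppers — 3 of 5 types.

3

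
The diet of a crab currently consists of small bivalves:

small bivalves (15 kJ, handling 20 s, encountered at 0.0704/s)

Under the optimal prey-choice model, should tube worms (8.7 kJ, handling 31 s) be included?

Current rate: (0.0704×15)/(1 + 0.0704×20) = 0.4385 kJ/s.
Profitability of tube worms: 8.7/31 = 0.2806 kJ/s.
Since 0.2806 < R, time spent handling tube worms is better spent searching.

No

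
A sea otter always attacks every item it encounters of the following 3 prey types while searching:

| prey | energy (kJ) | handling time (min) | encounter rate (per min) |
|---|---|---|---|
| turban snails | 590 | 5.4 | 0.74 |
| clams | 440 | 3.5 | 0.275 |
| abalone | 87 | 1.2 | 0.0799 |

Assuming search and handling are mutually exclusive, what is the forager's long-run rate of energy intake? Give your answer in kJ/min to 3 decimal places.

93.247 kJ/min

Energy encountered per unit search time: 0.74×590 + 0.275×440 + 0.0799×87 = 564.6 kJ/min.
Handling time per unit search time: 0.74×5.4 + 0.275×3.5 + 0.0799×1.2 = 5.054.
Rate = 564.6/(1 + 5.054) = 93.25 kJ/min.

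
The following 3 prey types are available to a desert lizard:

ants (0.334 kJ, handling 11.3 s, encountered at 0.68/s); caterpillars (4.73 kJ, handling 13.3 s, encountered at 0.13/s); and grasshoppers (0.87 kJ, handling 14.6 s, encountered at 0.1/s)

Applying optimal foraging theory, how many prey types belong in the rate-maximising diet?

E/h in descending order: caterpillars 0.356, grasshoppers 0.0596, ants 0.0296 kJ/s. The optimal diet is the largest prefix of this list for which every included type satisfies E_i/h_i > R on the types above it.
Rate on top 1: 0.2253. grasshoppers: 0.0596 < 0.2253 → exclude; stop.
Optimal diet: caterpillars — 1 of 3 types.

1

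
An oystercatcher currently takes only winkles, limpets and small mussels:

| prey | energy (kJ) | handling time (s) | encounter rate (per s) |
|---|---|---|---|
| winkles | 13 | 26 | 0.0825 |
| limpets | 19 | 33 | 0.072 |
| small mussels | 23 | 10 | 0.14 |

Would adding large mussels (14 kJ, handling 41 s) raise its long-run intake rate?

Current rate: (0.0825×13 + 0.072×19 + 0.14×23)/(1 + 0.0825×26 + 0.072×33 + 0.14×10) = 0.8179 kJ/s.
Profitability of large mussels: 14/41 = 0.3415 kJ/s.
Since 0.3415 < R, time spent handling large mussels is better spent searching.

No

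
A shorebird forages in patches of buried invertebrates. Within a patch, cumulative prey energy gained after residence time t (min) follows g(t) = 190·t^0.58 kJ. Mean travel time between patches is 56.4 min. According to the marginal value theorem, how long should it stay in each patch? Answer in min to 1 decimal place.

Maximise g(t)/(T+t): set derivative to zero → g'(t)(T+t) = g(t).
g'(t) = 0.58·190·t^-0.42. Setting 0.58·190·t^-0.42 = 190·t^0.58/(56.4+t) gives 0.58(56.4+t) = t, so 0.42·t = 0.58×56.4.
t* = 0.58×56.4/0.42 = 77.89 min.

77.9 min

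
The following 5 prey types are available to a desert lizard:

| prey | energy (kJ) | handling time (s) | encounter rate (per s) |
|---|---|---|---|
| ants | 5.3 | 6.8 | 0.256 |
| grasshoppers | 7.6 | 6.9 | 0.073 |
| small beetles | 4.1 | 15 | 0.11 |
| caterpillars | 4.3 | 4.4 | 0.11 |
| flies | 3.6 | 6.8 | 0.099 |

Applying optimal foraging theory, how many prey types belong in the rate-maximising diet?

3

Rank by E/h (kJ/s): grasshoppers 1.1, caterpillars 0.977, ants 0.779, flies 0.529, small beetles 0.273. Include each in turn until the next type's E/h falls below the running intake rate.
Rate on top 1: 0.369. caterpillars: 0.977 > 0.369 → include.
Rate on top 2: 0.5171. ants: 0.779 > 0.5171 → include.
Rate on top 3: 0.6396. flies: 0.529 < 0.6396 → exclude; stop.
Optimal diet: grasshoppers, caterpillars, ants — 3 of 5 types.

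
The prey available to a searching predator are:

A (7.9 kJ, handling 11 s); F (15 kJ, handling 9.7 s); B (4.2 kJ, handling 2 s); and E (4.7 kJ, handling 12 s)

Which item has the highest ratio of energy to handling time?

In descending order of E/h:
B: 4.2/2 = 2.1 kJ/s
F: 15/9.7 = 1.55 kJ/s
A: 7.9/11 = 0.718 kJ/s
E: 4.7/12 = 0.392 kJ/s

B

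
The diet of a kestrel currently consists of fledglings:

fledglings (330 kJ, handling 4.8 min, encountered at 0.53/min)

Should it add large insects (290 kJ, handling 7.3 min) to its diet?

Intake rate on the current diet: R = (0.53×330) / (1 + 0.53×4.8) = 174.9/3.544 = 49.35 kJ/min.
Profitability of large insects: 290/7.3 = 39.73 kJ/min.
39.73 < 49.35, so adding large insects would lower the average — exclude it.

No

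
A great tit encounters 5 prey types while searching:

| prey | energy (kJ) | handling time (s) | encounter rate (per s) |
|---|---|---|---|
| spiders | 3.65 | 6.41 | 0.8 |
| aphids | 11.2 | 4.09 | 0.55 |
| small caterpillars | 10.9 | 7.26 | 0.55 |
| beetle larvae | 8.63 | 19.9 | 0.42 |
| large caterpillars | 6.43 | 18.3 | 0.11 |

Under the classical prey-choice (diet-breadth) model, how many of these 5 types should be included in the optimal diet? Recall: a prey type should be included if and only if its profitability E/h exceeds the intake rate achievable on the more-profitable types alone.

1

Rank by E/h (kJ/s): aphids 2.74, small caterpillars 1.5, spiders 0.569, beetle larvae 0.434, large caterpillars 0.351. Include each in turn until the next type's E/h falls below the running intake rate.
Rate on top 1: 1.896. small caterpillars: 1.5 < 1.896 → exclude; stop.
Optimal diet: aphids — 1 of 5 types.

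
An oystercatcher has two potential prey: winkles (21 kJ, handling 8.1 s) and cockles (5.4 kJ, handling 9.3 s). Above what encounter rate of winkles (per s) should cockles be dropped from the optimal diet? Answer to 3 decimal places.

0.036 per s

At the threshold, the rate on winkles alone equals the profitability of cockles: λ·21/(1 + λ·8.1) = 5.4/9.3 = 0.5806.
Rearranging, λ(21 − 0.5806×8.1) = 0.5806, so λ = 0.5806/16.3 = 0.03563 per s.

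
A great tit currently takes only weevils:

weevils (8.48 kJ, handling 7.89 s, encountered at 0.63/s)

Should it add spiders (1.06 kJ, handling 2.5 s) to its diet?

No

Current rate: (0.63×8.48)/(1 + 0.63×7.89) = 0.8948 kJ/s.
Profitability of spiders: 1.06/2.5 = 0.424 kJ/s.
Since 0.424 < R, time spent handling spiders is better spent searching.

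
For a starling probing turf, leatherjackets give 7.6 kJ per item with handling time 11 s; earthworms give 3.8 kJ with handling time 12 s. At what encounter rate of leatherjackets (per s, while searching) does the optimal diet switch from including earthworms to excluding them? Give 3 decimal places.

0.077 per s

At the threshold, the rate on leatherjackets alone equals the profitability of earthworms: λ·7.6/(1 + λ·11) = 3.8/12 = 0.3167.
Rearranging, λ(7.6 − 0.3167×11) = 0.3167, so λ = 0.3167/4.117 = 0.07692 per s.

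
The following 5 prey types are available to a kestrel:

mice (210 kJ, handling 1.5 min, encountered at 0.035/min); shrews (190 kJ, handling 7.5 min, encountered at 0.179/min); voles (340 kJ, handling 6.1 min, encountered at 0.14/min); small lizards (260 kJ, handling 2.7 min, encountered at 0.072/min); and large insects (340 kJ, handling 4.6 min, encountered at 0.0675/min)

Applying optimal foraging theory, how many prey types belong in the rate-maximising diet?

4

Rank by E/h (kJ/min): mice 140, small lizards 96.3, large insects 73.9, voles 55.7, shrews 25.3. Include each in turn until the next type's E/h falls below the running intake rate.
Rate on top 1: 6.983. small lizards: 96.3 > 6.983 → include.
Rate on top 2: 20.91. large insects: 73.9 > 20.91 → include.
Rate on top 3: 31.48. voles: 55.7 > 31.48 → include.
Rate on top 4: 40.07. shrews: 25.3 < 40.07 → exclude; stop.
Optimal diet: mice, small lizards, large insects, voles — 4 of 5 types.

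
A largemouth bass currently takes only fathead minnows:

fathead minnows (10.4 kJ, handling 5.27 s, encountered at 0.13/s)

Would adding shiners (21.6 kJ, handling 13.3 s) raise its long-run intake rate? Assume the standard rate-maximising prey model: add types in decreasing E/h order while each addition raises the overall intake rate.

Yes

On fathead minnows alone, R = ΣλE/(1+Σλh) = 1.352/1.685 = 0.8023 kJ/s.
Profitability of shiners: 21.6/13.3 = 1.624 kJ/s.
Since 1.624 > R, including shiners increases the long-run rate.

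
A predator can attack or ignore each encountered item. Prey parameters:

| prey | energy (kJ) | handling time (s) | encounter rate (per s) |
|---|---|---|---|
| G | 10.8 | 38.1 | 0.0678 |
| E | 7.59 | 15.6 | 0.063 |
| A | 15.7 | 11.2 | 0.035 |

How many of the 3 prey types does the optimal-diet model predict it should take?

2

Profitabilities (E/h, kJ/s): A 1.4, E 0.487, G 0.283. Add prey in this order while the next type's profitability exceeds the intake rate on those already taken.
Rate on top 1: 0.3948. E: 0.487 > 0.3948 → include.
Rate on top 2: 0.4327. G: 0.283 < 0.4327 → exclude; stop.
Optimal diet: A, E — 2 of 3 types.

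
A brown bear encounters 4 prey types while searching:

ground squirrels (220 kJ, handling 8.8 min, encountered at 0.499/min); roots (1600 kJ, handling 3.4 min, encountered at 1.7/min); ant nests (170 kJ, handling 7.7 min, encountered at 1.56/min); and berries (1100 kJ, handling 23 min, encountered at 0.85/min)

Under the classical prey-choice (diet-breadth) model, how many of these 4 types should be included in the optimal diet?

1

Rank by E/h (kJ/min): roots 471, berries 47.8, ground squirrels 25, ant nests 22.1. Include each in turn until the next type's E/h falls below the running intake rate.
Rate on top 1: 401.2. berries: 47.8 < 401.2 → exclude; stop.
Optimal diet: roots — 1 of 4 types.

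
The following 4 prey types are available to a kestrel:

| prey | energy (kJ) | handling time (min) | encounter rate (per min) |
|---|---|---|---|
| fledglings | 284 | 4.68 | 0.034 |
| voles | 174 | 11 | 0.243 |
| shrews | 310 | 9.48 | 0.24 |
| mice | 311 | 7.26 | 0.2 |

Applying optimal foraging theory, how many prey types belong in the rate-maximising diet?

3

E/h in descending order: fledglings 60.7, mice 42.8, shrews 32.7, voles 15.8 kJ/min. The optimal diet is the largest prefix of this list for which every included type satisfies E_i/h_i > R on the types above it.
Rate on top 1: 8.33. mice: 42.8 > 8.33 → include.
Rate on top 2: 27.52. shrews: 32.7 > 27.52 → include.
Rate on top 3: 29.93. voles: 15.8 < 29.93 → exclude; stop.
Optimal diet: fledglings, mice, shrews — 3 of 4 types.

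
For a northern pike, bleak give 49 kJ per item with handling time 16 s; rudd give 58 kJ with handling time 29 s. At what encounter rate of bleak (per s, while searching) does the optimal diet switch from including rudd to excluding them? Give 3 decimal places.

Drop rudd once their profitability E₂/h₂ falls below the rate achievable on bleak alone: E₂/h₂ = λE₁/(1 + λh₁).
Solve for λ: λE₁h₂ = E₂(1 + λh₁) → λ(E₁h₂ − E₂h₁) = E₂ → λ = E₂/(E₁h₂ − E₂h₁).
λ = 58/(49×29 − 58×16) = 58/493 = 0.1176 per s.

0.118 per s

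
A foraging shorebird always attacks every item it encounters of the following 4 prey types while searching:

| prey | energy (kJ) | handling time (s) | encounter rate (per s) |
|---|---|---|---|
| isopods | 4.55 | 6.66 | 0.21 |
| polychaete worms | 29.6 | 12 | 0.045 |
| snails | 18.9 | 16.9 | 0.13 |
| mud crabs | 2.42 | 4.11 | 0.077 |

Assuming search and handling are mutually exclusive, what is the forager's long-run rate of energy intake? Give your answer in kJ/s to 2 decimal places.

0.90 kJ/s

R = (0.21×4.55 + 0.045×29.6 + 0.13×18.9 + 0.077×2.42) / (1 + 0.21×6.66 + 0.045×12 + 0.13×16.9 + 0.077×4.11) = 4.931/5.452 = 0.9044 kJ/s.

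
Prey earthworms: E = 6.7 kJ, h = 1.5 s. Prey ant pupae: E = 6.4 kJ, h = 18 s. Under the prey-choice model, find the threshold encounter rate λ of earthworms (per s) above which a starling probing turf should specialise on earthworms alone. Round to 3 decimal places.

At the threshold, the rate on earthworms alone equals the profitability of ant pupae: λ·6.7/(1 + λ·1.5) = 6.4/18 = 0.3556.
Rearranging, λ(6.7 − 0.3556×1.5) = 0.3556, so λ = 0.3556/6.167 = 0.05766 per s.

0.058 per s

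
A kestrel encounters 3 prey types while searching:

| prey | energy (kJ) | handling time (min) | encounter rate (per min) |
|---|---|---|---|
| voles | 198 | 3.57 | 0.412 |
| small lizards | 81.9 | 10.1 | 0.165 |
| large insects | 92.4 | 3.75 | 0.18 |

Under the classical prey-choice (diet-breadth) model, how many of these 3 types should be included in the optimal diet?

Rank by E/h (kJ/min): voles 55.5, large insects 24.6, small lizards 8.11. Include each in turn until the next type's E/h falls below the running intake rate.
Rate on top 1: 33.02. large insects: 24.6 < 33.02 → exclude; stop.
Optimal diet: voles — 1 of 3 types.

1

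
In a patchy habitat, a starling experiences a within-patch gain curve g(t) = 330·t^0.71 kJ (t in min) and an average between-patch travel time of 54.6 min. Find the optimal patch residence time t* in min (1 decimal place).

133.7 min

Optimal t* satisfies g'(t*) = g(t*)/(T + t*).
g'(t) = 0.71·330·t^-0.29. Setting 0.71·330·t^-0.29 = 330·t^0.71/(54.6+t) gives 0.71(54.6+t) = t, so 0.29·t = 0.71×54.6.
t* = 0.71×54.6/0.29 = 133.7 min.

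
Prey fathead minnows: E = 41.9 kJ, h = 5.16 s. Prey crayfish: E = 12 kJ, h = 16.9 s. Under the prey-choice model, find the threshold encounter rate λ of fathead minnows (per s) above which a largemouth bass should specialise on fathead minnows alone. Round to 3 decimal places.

0.019 per s

At the threshold, the rate on fathead minnows alone equals the profitability of crayfish: λ·41.9/(1 + λ·5.16) = 12/16.9 = 0.7101.
Rearranging, λ(41.9 − 0.7101×5.16) = 0.7101, so λ = 0.7101/38.24 = 0.01857 per s.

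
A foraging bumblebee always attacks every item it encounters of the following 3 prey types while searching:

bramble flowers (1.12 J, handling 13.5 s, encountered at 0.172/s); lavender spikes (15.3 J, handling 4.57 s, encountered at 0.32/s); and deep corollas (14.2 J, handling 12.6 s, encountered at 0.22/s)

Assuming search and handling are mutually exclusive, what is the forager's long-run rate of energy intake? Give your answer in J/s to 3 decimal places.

1.087 J/s

R = (0.172×1.12 + 0.32×15.3 + 0.22×14.2) / (1 + 0.172×13.5 + 0.32×4.57 + 0.22×12.6) = 8.213/7.556 = 1.087 J/s.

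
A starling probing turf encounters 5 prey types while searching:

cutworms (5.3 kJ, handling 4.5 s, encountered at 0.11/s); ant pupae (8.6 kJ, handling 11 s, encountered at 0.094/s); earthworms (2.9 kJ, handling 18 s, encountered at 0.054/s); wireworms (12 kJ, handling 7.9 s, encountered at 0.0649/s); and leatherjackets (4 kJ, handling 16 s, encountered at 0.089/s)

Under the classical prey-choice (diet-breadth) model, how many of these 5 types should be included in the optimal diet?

3

Profitabilities (E/h, kJ/s): wireworms 1.52, cutworms 1.18, ant pupae 0.782, leatherjackets 0.25, earthworms 0.161. Add prey in this order while the next type's profitability exceeds the intake rate on those already taken.
Rate on top 1: 0.5148. cutworms: 1.18 > 0.5148 → include.
Rate on top 2: 0.6783. ant pupae: 0.782 > 0.6783 → include.
Rate on top 3: 0.7135. leatherjackets: 0.25 < 0.7135 → exclude; stop.
Optimal diet: wireworms, cutworms, ant pupae — 3 of 5 types.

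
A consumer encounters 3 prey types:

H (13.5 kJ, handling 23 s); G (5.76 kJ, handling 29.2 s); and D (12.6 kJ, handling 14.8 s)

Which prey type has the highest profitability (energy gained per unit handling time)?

D

In descending order of E/h:
D: 12.6/14.8 = 0.851 kJ/s
H: 13.5/23 = 0.587 kJ/s
G: 5.76/29.2 = 0.197 kJ/s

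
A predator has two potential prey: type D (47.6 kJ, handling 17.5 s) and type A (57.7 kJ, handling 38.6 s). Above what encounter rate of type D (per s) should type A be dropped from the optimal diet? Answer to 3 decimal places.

At the threshold, the rate on type D alone equals the profitability of type A: λ·47.6/(1 + λ·17.5) = 57.7/38.6 = 1.495.
Rearranging, λ(47.6 − 1.495×17.5) = 1.495, so λ = 1.495/21.44 = 0.06972 per s.

0.070 per s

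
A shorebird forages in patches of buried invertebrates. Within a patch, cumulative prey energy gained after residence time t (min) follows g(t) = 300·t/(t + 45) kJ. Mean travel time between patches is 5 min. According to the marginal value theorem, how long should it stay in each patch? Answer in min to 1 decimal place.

15.0 min

Maximise g(t)/(T+t): set derivative to zero → g'(t)(T+t) = g(t).
g'(t) = 300·45/(t + 45)². Setting 300·45/(t+45)² = 300t/[(t+45)(5+t)] gives 45(5+t) = t(t+45), so t² = 45×5 = 225.
t* = √225 = 15 min.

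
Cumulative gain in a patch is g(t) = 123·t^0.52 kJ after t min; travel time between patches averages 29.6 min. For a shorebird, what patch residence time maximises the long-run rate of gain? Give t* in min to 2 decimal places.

Optimal t* satisfies g'(t*) = g(t*)/(T + t*).
g'(t) = 0.52·123·t^-0.48. Setting 0.52·123·t^-0.48 = 123·t^0.52/(29.6+t) gives 0.52(29.6+t) = t, so 0.48·t = 0.52×29.6.
t* = 0.52×29.6/0.48 = 32.07 min.

32.07 min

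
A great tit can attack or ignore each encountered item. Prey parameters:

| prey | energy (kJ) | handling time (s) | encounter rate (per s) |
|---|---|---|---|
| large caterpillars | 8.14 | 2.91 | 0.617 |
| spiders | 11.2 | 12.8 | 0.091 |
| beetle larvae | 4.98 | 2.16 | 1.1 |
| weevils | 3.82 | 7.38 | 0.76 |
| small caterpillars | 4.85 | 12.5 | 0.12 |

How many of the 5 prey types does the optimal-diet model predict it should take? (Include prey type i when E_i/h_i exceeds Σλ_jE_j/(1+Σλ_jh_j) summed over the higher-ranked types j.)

E/h in descending order: large caterpillars 2.8, beetle larvae 2.31, spiders 0.875, weevils 0.518, small caterpillars 0.388 kJ/s. The optimal diet is the largest prefix of this list for which every included type satisfies E_i/h_i > R on the types above it.
Rate on top 1: 1.797. beetle larvae: 2.31 > 1.797 → include.
Rate on top 2: 2.03. spiders: 0.875 < 2.03 → exclude; stop.
Optimal diet: large caterpillars, beetle larvae — 2 of 5 types.

2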